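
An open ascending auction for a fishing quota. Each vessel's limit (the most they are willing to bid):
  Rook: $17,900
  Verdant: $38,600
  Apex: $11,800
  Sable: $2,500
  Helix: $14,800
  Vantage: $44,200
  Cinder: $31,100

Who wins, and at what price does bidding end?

Vantage wins at $38,600

Rule: the price rises until one bidder remains; the winner pays the price at which the last rival dropped out.
Sorting limits: 44,200 (Vantage) > 38,600 (Verdant) > 31,100 (Cinder) > 17,900 (Rook) > 14,800 (Helix) > 11,800 (Apex) > …
Bidding ends when Verdant exits at $38,600; Vantage takes it.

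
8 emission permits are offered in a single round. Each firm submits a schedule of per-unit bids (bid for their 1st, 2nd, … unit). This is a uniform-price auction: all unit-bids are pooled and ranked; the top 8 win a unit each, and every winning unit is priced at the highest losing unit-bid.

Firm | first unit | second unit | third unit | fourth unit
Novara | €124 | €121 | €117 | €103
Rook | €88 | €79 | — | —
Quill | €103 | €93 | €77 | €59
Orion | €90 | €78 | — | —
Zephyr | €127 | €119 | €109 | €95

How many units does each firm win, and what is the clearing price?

Novara 4, Quill 1, Zephyr 3; clearing price €95

All unit-bids, highest first — top 8: 127 (Zephyr-1), 124 (Novara-1), 121 (Novara-2), 119 (Zephyr-2), 117 (Novara-3), 109 (Zephyr-3), 103 (Novara-4), 103 (Quill-1)
The (k+1)-th unit-bid is €95.
Allocation: Novara 4, Quill 1, Zephyr 3.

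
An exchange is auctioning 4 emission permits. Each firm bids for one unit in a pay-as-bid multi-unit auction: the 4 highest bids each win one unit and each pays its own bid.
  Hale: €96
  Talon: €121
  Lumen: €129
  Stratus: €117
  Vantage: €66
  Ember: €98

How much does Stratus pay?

Stratus pays €117

Ordering the bids: 129 (Lumen), 121 (Talon), 117 (Stratus), 98 (Ember), 96 (Hale), 66 (Vantage)
Winners (4 units): Lumen, Talon, Stratus, Ember.
Stratus wins → own bid €117.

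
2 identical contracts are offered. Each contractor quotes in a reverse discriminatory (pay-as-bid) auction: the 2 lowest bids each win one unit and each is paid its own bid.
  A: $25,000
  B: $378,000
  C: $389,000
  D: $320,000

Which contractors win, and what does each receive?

Bids ranked low→high: 25,000 (A), 320,000 (D), 378,000 (B), 389,000 (C)
The 2 lowest are A, D.
Each winner is paid its own bid: A $25,000, D $320,000.

A $25,000, D $320,000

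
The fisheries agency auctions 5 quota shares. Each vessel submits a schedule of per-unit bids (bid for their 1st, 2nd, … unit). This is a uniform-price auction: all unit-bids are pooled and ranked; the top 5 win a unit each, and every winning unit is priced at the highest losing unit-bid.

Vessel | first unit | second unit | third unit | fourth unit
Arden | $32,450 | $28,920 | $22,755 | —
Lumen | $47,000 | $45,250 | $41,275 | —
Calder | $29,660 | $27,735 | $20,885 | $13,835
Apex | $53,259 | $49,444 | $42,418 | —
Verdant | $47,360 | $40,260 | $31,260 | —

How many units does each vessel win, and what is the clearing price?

Merging the schedules and taking the best 5: 53,259 (Apex-1), 49,444 (Apex-2), 47,360 (Verdant-1), 47,000 (Lumen-1), 45,250 (Lumen-2)
The (k+1)-th unit-bid is $42,418.
Allocation: Apex 2, Lumen 2, Verdant 1.

Apex 2, Lumen 2, Verdant 1; clearing price $42,418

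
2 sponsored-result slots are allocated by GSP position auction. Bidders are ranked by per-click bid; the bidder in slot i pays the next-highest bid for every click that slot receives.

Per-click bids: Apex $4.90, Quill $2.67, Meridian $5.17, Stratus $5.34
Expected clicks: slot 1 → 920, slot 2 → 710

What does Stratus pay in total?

Ranked by bid: $5.34 (Stratus) > $5.17 (Meridian) > $4.90 (Apex) > …
Stratus holds slot 1 → pays next bid $5.17 × 920 clicks = $4756.40.

Stratus pays $4756.40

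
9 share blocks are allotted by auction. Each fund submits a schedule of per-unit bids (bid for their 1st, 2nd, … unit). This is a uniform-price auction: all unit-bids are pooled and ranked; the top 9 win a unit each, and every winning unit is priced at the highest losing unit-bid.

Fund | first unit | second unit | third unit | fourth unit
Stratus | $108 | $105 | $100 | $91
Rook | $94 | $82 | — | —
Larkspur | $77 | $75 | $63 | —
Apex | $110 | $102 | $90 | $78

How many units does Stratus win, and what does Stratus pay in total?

Stratus: 4 units, pays $312

Merging the schedules and taking the best 9: 110 (Apex-1), 108 (Stratus-1), 105 (Stratus-2), 102 (Apex-2), 100 (Stratus-3), 94 (Rook-1), 91 (Stratus-4), 90 (Apex-3), 82 (Rook-2)
First bid not allocated: $78.
Stratus wins 4 unit(s) at $78 each.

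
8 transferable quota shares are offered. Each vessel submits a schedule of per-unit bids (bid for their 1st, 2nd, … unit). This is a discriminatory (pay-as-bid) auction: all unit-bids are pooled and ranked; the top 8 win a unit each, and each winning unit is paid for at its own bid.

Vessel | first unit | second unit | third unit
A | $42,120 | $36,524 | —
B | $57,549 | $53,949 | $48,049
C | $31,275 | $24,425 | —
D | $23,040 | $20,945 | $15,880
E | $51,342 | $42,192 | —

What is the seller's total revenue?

Pooled unit-bids ranked (top 8): 57,549 (B-1), 53,949 (B-2), 51,342 (E-1), 48,049 (B-3), 42,192 (E-2), 42,120 (A-1), 36,524 (A-2), 31,275 (C-1)
Next rejected bid: $24,425 (not a price — pay-as-bid).
Each winning unit pays its own bid.
Revenue = 57,549 + 53,949 + 51,342 + 48,049 + 42,192 + 42,120 + 36,524 + 31,275 = $363,000.

Total revenue: $363,000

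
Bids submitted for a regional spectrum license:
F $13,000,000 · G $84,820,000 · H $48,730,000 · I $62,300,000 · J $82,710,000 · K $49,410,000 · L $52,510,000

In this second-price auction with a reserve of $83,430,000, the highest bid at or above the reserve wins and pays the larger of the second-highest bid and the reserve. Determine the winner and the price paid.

Rule: the highest bid at or above the reserve wins and pays the larger of the second-highest bid and the reserve.
Bids in order: 84,820,000 (G) > 82,710,000 (J) > 62,300,000 (I) > 52,510,000 (L) > 49,410,000 (K) > 48,730,000 (H) > …
G has the top bid at or above the reserve ($84,820,000).
max(second-highest $82,710,000, reserve $83,430,000) = $83,430,000.

G pays $83,430,000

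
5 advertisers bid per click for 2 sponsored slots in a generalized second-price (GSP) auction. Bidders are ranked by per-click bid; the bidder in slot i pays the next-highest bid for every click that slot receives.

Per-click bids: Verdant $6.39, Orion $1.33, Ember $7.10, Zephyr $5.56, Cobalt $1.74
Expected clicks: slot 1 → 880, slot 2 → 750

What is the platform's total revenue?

Total revenue: $9793.20

Ranked by bid: $7.10 (Ember) > $6.39 (Verdant) > $5.56 (Zephyr) > …
Slot 1: Ember pays $6.39 × 880 = $5623.20
Slot 2: Verdant pays $5.56 × 750 = $4170.00
Total = $9793.20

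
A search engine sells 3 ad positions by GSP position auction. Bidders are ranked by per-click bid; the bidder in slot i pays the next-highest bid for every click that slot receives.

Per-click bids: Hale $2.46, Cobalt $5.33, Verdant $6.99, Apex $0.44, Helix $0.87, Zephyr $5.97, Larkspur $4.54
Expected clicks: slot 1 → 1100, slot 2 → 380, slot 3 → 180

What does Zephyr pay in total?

Sorting advertisers: $6.99 (Verdant) > $5.97 (Zephyr) > $5.33 (Cobalt) > $4.54 (Larkspur) > …
Zephyr holds slot 2 → pays next bid $5.33 × 380 clicks = $2025.40.

Zephyr pays $2025.40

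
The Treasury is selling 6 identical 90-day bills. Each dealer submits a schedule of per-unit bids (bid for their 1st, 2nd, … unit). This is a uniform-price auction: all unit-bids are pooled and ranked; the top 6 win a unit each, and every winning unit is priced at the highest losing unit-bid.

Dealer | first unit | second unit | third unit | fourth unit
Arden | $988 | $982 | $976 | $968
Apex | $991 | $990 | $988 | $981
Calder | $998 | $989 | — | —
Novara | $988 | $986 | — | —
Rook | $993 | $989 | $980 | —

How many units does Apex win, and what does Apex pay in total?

Pooled unit-bids ranked (top 6): 998 (Calder-1), 993 (Rook-1), 991 (Apex-1), 990 (Apex-2), 989 (Calder-2), 989 (Rook-2)
The (k+1)-th unit-bid is $988.
Apex wins 2 unit(s) at $988 each.

Apex: 2 units, pays $1,976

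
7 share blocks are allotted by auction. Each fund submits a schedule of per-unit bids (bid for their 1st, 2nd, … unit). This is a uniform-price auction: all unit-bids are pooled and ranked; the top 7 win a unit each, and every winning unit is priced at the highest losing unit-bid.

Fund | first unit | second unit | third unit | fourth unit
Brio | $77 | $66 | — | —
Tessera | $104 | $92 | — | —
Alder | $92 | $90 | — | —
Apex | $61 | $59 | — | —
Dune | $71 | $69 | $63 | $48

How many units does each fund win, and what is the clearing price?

Pooled unit-bids ranked (top 7): 104 (Tessera-1), 92 (Tessera-2), 92 (Alder-1), 90 (Alder-2), 77 (Brio-1), 71 (Dune-1), 69 (Dune-2)
Highest rejected unit-bid = $66.
Allocation: Alder 2, Brio 1, Dune 2, Tessera 2.

Alder 2, Brio 1, Dune 2, Tessera 2; clearing price $66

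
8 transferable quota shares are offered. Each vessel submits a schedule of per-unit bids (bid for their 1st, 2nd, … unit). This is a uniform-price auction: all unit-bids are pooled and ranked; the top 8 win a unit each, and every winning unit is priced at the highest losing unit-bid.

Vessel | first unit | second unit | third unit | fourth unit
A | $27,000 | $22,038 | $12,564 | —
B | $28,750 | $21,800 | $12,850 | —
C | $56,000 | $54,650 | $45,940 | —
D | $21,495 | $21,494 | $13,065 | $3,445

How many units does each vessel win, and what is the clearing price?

Merging the schedules and taking the best 8: 56,000 (C-1), 54,650 (C-2), 45,940 (C-3), 28,750 (B-1), 27,000 (A-1), 22,038 (A-2), 21,800 (B-2), 21,495 (D-1)
First bid not allocated: $21,494.
Allocation: A 2, B 2, C 3, D 1.

A 2, B 2, C 3, D 1; clearing price $21,494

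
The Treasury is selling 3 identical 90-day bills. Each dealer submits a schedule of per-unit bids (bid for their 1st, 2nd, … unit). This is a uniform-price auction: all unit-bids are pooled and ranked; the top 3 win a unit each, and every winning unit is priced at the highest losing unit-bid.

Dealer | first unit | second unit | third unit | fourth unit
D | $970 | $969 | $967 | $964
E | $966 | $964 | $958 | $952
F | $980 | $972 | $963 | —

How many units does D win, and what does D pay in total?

Merging the schedules and taking the best 3: 980 (F-1), 972 (F-2), 970 (D-1)
Highest rejected unit-bid = $969.
D wins 1 unit(s) at $969 each.

D: 1 unit, pays $969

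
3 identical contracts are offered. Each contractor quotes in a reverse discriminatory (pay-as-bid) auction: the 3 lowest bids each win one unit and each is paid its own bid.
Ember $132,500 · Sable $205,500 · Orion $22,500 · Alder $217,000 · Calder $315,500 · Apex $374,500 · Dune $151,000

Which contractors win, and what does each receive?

Ordering the bids: 22,500 (Orion), 132,500 (Ember), 151,000 (Dune), 205,500 (Sable), 217,000 (Alder), …
Winners (3 units): Orion, Ember, Dune.
Each winner is paid its own bid: Orion $22,500, Ember $132,500, Dune $151,000.

Orion $22,500, Ember $132,500, Dune $151,000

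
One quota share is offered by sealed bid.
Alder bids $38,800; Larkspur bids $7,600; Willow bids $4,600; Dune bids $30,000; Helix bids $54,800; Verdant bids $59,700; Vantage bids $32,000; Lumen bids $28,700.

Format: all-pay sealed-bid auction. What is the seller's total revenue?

Bids in order: 59,700 (Verdant) > 54,800 (Helix) > 38,800 (Alder) > 32,000 (Vantage) > 30,000 (Dune) > 28,700 (Lumen) > …
Every bidder forfeits their bid regardless of winning.
Revenue = 38,800 + 7,600 + 4,600 + 30,000 + 54,800 + 59,700 + 32,000 + 28,700 = $256,200.

Total revenue: $256,200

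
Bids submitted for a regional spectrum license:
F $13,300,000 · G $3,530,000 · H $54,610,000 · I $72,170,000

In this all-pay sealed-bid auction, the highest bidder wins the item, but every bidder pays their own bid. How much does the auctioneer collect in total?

Total revenue: $143,610,000

Bids ranked: 72,170,000 (I) > 54,610,000 (H) > 13,300,000 (F) > 3,530,000 (G)
Every bidder forfeits their bid regardless of winning.
Revenue = 13,300,000 + 3,530,000 + 54,610,000 + 72,170,000 = $143,610,000.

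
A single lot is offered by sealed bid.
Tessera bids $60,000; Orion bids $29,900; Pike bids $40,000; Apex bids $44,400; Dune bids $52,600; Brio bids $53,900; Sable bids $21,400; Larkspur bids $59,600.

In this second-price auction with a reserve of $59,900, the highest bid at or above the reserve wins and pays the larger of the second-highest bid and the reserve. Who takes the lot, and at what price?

Second-price auction with a reserve of $59,900: the highest bid at or above the reserve wins and pays the larger of the second-highest bid and the reserve.
Bids in order: 60,000 (Tessera) > 59,600 (Larkspur) > 53,900 (Brio) > 52,600 (Dune) > 44,400 (Apex) > 40,000 (Pike) > …
Highest eligible bid: Tessera at $60,000.
Second-highest bid $59,600 is below the reserve $59,900, so the reserve binds → payment $59,900.

Tessera pays $59,900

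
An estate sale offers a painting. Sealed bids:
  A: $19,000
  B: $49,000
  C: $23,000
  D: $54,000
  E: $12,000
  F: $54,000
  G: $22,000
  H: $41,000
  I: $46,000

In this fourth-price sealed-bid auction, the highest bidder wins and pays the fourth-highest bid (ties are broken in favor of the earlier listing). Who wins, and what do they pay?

Sorting bids: 54,000 (D) > 54,000 (F) > 49,000 (B) > 46,000 (I) > 41,000 (H) > 23,000 (C) > …
Tie at $54,000 → D wins by tie-break.
D is highest; pays the fourth-highest bid, $46,000.

D pays $46,000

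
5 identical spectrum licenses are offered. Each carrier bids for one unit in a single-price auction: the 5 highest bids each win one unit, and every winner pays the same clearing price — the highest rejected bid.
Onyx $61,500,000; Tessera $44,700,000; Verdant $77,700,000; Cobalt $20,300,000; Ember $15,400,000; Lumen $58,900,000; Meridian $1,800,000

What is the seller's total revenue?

Bids ranked high→low: 77,700,000 (Verdant), 61,500,000 (Onyx), 58,900,000 (Lumen), 44,700,000 (Tessera), 20,300,000 (Cobalt), 15,400,000 (Ember), 1,800,000 (Meridian)
The 5 highest are Verdant, Onyx, Lumen, Tessera, Cobalt.
Highest unsuccessful bid: $15,400,000 → clearing price.
Total revenue = 5 × $15,400,000 = $77,000,000.

Total revenue: $77,000,000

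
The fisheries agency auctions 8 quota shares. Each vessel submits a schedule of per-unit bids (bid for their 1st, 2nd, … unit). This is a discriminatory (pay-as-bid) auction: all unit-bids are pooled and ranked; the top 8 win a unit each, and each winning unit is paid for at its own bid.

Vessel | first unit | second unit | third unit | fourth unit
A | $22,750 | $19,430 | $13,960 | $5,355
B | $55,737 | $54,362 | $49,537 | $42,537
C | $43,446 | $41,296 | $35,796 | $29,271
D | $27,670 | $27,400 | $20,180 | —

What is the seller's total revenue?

Total revenue: $351,982

All unit-bids, highest first — top 8: 55,737 (B-1), 54,362 (B-2), 49,537 (B-3), 43,446 (C-1), 42,537 (B-4), 41,296 (C-2), 35,796 (C-3), 29,271 (C-4)
Next rejected bid: $27,670 (not a price — pay-as-bid).
Each winning unit pays its own bid.
Revenue = 55,737 + 54,362 + 49,537 + 43,446 + 42,537 + 41,296 + 35,796 + 29,271 = $351,982.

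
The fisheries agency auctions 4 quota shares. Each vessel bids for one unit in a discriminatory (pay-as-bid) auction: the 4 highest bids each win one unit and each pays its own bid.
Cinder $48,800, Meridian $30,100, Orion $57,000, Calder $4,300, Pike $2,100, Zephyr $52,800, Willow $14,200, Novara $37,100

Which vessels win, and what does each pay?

Orion $57,000, Zephyr $52,800, Cinder $48,800, Novara $37,100

Sorting: 57,000 (Orion), 52,800 (Zephyr), 48,800 (Cinder), 37,100 (Novara), 30,100 (Meridian), 14,200 (Willow), …
Top 4: Orion, Zephyr, Cinder, Novara.
Each winner pays its own bid: Orion $57,000, Zephyr $52,800, Cinder $48,800, Novara $37,100.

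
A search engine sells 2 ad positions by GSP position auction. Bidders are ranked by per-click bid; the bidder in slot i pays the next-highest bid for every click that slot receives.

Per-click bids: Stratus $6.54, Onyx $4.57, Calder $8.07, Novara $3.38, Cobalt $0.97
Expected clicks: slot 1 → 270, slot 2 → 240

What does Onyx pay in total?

Sorting advertisers: $8.07 (Calder) > $6.54 (Stratus) > $4.57 (Onyx) > …
Onyx ranks below slot 2 → no slot, pays nothing.

Onyx pays $0.00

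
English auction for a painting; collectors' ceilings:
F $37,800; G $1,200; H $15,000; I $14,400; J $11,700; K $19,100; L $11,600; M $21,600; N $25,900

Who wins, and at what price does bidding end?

Sorting limits: 37,800 (F) > 25,900 (N) > 21,600 (M) > 19,100 (K) > 15,000 (H) > 14,400 (I) > …
Bidding ends when N exits at $25,900; F takes it.

F wins at $25,900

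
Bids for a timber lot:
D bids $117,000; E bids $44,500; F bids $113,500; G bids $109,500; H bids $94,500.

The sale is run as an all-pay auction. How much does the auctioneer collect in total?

Total revenue: $479,000

Bids in order: 117,000 (D) > 113,500 (F) > 109,500 (G) > 94,500 (H) > 44,500 (E)
D wins with the top bid; all bids are sunk regardless.
Every bidder forfeits their bid regardless of winning.
Revenue = 117,000 + 44,500 + 113,500 + 109,500 + 94,500 = $479,000.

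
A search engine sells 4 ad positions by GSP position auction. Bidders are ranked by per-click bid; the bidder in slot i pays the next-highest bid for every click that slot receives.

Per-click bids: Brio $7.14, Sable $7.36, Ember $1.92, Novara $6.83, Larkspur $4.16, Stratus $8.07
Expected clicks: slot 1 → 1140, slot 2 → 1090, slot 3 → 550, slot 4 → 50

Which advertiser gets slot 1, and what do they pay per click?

Stratus; $7.36 per click

Sorting advertisers: $8.07 (Stratus) > $7.36 (Sable) > $7.14 (Brio) > $6.83 (Novara) > $4.16 (Larkspur) > …
Slot 1 goes to the first-ranked bidder, Stratus, who pays the next bid down: $7.36/click.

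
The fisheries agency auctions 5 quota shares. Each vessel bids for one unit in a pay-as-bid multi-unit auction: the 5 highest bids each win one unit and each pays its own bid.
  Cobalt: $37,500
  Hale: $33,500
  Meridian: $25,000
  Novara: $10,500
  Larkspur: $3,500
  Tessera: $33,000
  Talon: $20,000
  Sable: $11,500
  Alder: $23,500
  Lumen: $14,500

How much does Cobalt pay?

Cobalt pays $37,500

Sorting: 37,500 (Cobalt), 33,500 (Hale), 33,000 (Tessera), 25,000 (Meridian), 23,500 (Alder), 20,000 (Talon), 14,500 (Lumen), …
Winners (5 units): Cobalt, Hale, Tessera, Meridian, Alder.
Cobalt wins → own bid $37,500.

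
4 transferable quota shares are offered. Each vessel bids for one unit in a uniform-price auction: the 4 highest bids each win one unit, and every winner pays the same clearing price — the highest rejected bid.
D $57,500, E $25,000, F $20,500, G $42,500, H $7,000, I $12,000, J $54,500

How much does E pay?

Bids ranked high→low: 57,500 (D), 54,500 (J), 42,500 (G), 25,000 (E), 20,500 (F), 12,000 (I), …
Top 4: D, J, G, E.
Highest unsuccessful bid: $20,500 → clearing price.
E wins → pays $20,500.

E pays $20,500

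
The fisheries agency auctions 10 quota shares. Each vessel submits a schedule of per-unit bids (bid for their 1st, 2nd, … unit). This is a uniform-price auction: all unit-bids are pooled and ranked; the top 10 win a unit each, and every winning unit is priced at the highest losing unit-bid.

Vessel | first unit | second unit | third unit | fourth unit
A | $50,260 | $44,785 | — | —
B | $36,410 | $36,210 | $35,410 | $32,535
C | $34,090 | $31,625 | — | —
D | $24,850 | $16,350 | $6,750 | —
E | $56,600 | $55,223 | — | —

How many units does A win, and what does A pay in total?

A: 2 units, pays $49,700

All unit-bids, highest first — top 10: 56,600 (E-1), 55,223 (E-2), 50,260 (A-1), 44,785 (A-2), 36,410 (B-1), 36,210 (B-2), 35,410 (B-3), 34,090 (C-1), 32,535 (B-4), 31,625 (C-2)
First bid not allocated: $24,850.
A wins 2 unit(s) at $24,850 each.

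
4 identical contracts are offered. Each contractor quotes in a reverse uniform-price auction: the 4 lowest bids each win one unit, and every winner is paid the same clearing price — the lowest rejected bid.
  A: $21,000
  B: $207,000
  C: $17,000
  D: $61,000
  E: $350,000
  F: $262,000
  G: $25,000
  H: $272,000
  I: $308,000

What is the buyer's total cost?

Bids ranked low→high: 17,000 (C), 21,000 (A), 25,000 (G), 61,000 (D), 207,000 (B), 262,000 (F), …
Lowest 4: C, A, G, D.
First losing bid is B's $207,000, which sets the uniform price.
Total cost = 4 × $207,000 = $828,000.

Total cost: $828,000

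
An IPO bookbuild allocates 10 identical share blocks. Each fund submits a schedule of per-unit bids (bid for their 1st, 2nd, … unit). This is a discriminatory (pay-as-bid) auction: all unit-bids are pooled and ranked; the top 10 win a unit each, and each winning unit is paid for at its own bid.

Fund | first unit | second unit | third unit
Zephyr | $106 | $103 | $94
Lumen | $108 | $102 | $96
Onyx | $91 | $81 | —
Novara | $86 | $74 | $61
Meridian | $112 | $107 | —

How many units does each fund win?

Pooled unit-bids ranked (top 10): 112 (Meridian-1), 108 (Lumen-1), 107 (Meridian-2), 106 (Zephyr-1), 103 (Zephyr-2), 102 (Lumen-2), 96 (Lumen-3), 94 (Zephyr-3), 91 (Onyx-1), 86 (Novara-1)
Next rejected bid: $81 (not a price — pay-as-bid).
Allocation: Lumen 3, Meridian 2, Novara 1, Onyx 1, Zephyr 3.

Lumen 3, Meridian 2, Novara 1, Onyx 1, Zephyr 3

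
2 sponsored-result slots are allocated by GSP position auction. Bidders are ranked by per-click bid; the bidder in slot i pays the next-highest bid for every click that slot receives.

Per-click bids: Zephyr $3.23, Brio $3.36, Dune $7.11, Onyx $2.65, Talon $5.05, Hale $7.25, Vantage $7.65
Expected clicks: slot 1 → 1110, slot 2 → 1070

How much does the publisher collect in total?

Total revenue: $15655.20

Ranked by bid: $7.65 (Vantage) > $7.25 (Hale) > $7.11 (Dune) > …
Slot 1: Vantage pays $7.25 × 1110 = $8047.50
Slot 2: Hale pays $7.11 × 1070 = $7607.70
Total = $15655.20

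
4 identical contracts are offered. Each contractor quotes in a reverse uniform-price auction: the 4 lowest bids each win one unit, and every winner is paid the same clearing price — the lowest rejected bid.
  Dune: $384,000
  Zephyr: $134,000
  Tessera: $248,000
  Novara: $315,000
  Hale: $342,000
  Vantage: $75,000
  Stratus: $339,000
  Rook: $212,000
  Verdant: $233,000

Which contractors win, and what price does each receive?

Vantage, Zephyr, Rook, Verdant; each is paid $248,000

Bids ranked low→high: 75,000 (Vantage), 134,000 (Zephyr), 212,000 (Rook), 233,000 (Verdant), 248,000 (Tessera), 315,000 (Novara), …
The 4 lowest are Vantage, Zephyr, Rook, Verdant.
Clearing price = lowest rejected bid = $248,000.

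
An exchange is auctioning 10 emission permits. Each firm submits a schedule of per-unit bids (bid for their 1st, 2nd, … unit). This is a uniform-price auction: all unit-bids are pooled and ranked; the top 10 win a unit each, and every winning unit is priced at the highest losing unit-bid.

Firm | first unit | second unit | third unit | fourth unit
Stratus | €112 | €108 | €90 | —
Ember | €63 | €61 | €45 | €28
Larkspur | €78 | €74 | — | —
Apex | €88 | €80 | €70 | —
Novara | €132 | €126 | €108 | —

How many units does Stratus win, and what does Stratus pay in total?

Stratus: 3 units, pays €210

Merging the schedules and taking the best 10: 132 (Novara-1), 126 (Novara-2), 112 (Stratus-1), 108 (Stratus-2), 108 (Novara-3), 90 (Stratus-3), 88 (Apex-1), 80 (Apex-2), 78 (Larkspur-1), 74 (Larkspur-2)
Highest rejected unit-bid = €70.
Stratus wins 3 unit(s) at €70 each.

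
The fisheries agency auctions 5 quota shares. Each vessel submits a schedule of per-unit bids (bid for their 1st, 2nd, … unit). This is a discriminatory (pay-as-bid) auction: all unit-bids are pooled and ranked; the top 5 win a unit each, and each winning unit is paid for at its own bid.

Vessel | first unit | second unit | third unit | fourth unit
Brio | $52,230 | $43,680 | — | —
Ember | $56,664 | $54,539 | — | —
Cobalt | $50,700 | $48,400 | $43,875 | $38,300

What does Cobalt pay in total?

Cobalt pays $99,100

Pooled unit-bids ranked (top 5): 56,664 (Ember-1), 54,539 (Ember-2), 52,230 (Brio-1), 50,700 (Cobalt-1), 48,400 (Cobalt-2)
Next rejected bid: $43,875 (not a price — pay-as-bid).
Cobalt's winning unit-bids: 50,700 + 48,400 = $99,100.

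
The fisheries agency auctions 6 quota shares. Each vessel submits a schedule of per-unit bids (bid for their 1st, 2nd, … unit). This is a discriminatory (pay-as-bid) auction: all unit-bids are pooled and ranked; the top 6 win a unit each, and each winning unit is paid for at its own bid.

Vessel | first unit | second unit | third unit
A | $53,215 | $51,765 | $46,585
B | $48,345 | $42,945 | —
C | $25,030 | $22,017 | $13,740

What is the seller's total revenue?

Total revenue: $267,885

All unit-bids, highest first — top 6: 53,215 (A-1), 51,765 (A-2), 48,345 (B-1), 46,585 (A-3), 42,945 (B-2), 25,030 (C-1)
Next rejected bid: $22,017 (not a price — pay-as-bid).
Each winning unit pays its own bid.
Revenue = 53,215 + 51,765 + 48,345 + 46,585 + 42,945 + 25,030 = $267,885.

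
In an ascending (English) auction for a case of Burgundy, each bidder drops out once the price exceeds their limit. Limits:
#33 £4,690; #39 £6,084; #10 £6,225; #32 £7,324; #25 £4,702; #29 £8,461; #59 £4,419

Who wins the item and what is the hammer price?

#29 wins at £7,324

Rule: the price rises until one bidder remains; the winner pays the price at which the last rival dropped out.
Limits ranked: 8,461 (#29) > 7,324 (#32) > 6,225 (#10) > 6,084 (#39) > 4,702 (#25) > 4,690 (#33) > …
Once the price passes £7,324, only #29 is left; the hammer falls at #32's limit of £7,324.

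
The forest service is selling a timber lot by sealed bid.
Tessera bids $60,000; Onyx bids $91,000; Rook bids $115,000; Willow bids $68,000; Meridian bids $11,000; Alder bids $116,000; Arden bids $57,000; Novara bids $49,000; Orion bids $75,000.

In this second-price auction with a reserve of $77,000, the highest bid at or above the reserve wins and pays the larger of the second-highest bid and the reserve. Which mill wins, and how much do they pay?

Bids ranked: 116,000 (Alder) > 115,000 (Rook) > 91,000 (Onyx) > 75,000 (Orion) > 68,000 (Willow) > 60,000 (Tessera) > …
Highest eligible bid: Alder at $116,000.
Second-highest bid $115,000 exceeds the reserve $77,000 → payment $115,000.

Alder pays $115,000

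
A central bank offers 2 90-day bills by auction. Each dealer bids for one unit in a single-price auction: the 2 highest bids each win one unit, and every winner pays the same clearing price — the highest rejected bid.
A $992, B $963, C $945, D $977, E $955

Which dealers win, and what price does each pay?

A, D; each pays $963

Sorting: 992 (A), 977 (D), 963 (B), 955 (E), …
Top 2: A, D.
Clearing price = highest rejected bid = $963.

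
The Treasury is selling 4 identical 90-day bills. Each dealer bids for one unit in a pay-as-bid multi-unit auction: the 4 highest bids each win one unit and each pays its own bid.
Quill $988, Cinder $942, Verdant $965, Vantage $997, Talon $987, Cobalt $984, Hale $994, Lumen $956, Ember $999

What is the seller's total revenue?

Sorting: 999 (Ember), 997 (Vantage), 994 (Hale), 988 (Quill), 987 (Talon), 984 (Cobalt), …
The 4 highest are Ember, Vantage, Hale, Quill.
Total revenue = 999 + 997 + 994 + 988 = $3,978.

Total revenue: $3,978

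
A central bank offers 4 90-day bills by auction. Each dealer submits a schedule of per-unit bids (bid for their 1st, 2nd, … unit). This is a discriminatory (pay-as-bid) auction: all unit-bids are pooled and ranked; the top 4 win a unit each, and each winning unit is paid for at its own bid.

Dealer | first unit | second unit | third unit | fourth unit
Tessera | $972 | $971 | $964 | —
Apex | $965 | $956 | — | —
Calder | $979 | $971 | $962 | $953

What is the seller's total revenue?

All unit-bids, highest first — top 4: 979 (Calder-1), 972 (Tessera-1), 971 (Tessera-2), 971 (Calder-2)
Next rejected bid: $965 (not a price — pay-as-bid).
Each winning unit pays its own bid.
Revenue = 979 + 972 + 971 + 971 = $3,893.

Total revenue: $3,893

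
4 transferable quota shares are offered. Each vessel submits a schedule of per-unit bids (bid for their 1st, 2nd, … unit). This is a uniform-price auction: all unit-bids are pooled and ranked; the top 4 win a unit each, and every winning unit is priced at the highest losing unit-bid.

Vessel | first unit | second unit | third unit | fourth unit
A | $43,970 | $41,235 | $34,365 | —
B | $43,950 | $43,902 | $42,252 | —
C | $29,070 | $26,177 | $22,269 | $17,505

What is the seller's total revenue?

Merging the schedules and taking the best 4: 43,970 (A-1), 43,950 (B-1), 43,902 (B-2), 42,252 (B-3)
The (k+1)-th unit-bid is $41,235.
Allocation: A 1, B 3. Every unit priced at $41,235.
Revenue = 4 × 41,235 = $164,940.

Total revenue: $164,940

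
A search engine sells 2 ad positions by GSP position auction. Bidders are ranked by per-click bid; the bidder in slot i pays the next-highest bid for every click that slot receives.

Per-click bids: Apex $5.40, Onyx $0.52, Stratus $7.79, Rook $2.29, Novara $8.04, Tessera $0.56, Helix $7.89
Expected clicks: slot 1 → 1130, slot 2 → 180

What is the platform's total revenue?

Ranked by bid: $8.04 (Novara) > $7.89 (Helix) > $7.79 (Stratus) > …
Slot 1: Novara pays $7.89 × 1130 = $8915.70
Slot 2: Helix pays $7.79 × 180 = $1402.20
Total = $10317.90

Total revenue: $10317.90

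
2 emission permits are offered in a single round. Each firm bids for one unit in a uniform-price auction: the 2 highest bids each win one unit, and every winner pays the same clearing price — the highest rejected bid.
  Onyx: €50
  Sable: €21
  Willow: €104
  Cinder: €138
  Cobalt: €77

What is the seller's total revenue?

Sorting: 138 (Cinder), 104 (Willow), 77 (Cobalt), 50 (Onyx), …
The 2 highest are Cinder, Willow.
Highest unsuccessful bid: €77 → clearing price.
Total revenue = 2 × €77 = €154.

Total revenue: €154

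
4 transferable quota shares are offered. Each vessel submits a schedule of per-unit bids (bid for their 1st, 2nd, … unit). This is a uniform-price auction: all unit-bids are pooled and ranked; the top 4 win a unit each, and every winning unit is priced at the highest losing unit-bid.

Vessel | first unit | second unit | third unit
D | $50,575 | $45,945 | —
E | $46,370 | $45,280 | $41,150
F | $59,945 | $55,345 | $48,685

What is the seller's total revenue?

All unit-bids, highest first — top 4: 59,945 (F-1), 55,345 (F-2), 50,575 (D-1), 48,685 (F-3)
Highest rejected unit-bid = $46,370.
Allocation: D 1, F 3. Every unit priced at $46,370.
Revenue = 4 × 46,370 = $185,480.

Total revenue: $185,480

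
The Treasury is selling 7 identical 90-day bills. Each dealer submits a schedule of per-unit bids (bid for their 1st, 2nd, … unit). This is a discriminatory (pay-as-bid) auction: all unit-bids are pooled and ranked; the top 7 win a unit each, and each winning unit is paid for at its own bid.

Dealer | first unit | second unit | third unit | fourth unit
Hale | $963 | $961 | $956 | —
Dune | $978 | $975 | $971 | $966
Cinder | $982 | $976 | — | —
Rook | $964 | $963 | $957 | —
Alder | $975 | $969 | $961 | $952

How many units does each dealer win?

Alder 2, Cinder 2, Dune 3

Merging the schedules and taking the best 7: 982 (Cinder-1), 978 (Dune-1), 976 (Cinder-2), 975 (Dune-2), 975 (Alder-1), 971 (Dune-3), 969 (Alder-2)
Next rejected bid: $966 (not a price — pay-as-bid).
Allocation: Alder 2, Cinder 2, Dune 3.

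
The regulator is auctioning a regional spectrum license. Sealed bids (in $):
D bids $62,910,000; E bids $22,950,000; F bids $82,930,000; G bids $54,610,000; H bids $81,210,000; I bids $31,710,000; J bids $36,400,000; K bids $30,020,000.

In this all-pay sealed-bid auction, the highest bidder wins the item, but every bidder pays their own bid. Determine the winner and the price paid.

All-pay sealed-bid auction: the highest bidder wins the item, but every bidder pays their own bid.
Sorting bids: 82,930,000 (F) > 81,210,000 (H) > 62,910,000 (D) > 54,610,000 (G) > 36,400,000 (J) > 31,710,000 (I) > …
F is highest and takes the item; every bidder forfeits their bid.

F pays $82,930,000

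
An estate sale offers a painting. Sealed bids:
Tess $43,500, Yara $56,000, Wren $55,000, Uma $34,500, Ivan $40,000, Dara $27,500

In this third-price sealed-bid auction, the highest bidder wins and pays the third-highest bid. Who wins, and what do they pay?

Yara pays $43,500

Third-price sealed-bid auction: the highest bidder wins and pays the third-highest bid.
Bids in order: 56,000 (Yara) > 55,000 (Wren) > 43,500 (Tess) > 40,000 (Ivan) > 34,500 (Uma) > 27,500 (Dara)
Yara wins; payment is bid #3 in the ranking = $43,500.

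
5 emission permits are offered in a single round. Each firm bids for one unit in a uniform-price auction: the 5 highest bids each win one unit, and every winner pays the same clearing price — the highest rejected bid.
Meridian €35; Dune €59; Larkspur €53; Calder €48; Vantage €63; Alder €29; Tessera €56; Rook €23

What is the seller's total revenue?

Bids ranked high→low: 63 (Vantage), 59 (Dune), 56 (Tessera), 53 (Larkspur), 48 (Calder), 35 (Meridian), 29 (Alder), …
Winners (5 units): Vantage, Dune, Tessera, Larkspur, Calder.
Clearing price = highest rejected bid = €35.
Total revenue = 5 × €35 = €175.

Total revenue: €175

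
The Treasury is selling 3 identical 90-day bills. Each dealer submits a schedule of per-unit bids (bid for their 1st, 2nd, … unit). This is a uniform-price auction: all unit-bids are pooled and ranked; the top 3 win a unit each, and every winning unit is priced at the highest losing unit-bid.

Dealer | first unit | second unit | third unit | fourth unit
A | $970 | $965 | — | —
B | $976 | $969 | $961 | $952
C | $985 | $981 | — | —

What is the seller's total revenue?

Pooled unit-bids ranked (top 3): 985 (C-1), 981 (C-2), 976 (B-1)
The (k+1)-th unit-bid is $970.
Allocation: B 1, C 2. Every unit priced at $970.
Revenue = 3 × 970 = $2,910.

Total revenue: $2,910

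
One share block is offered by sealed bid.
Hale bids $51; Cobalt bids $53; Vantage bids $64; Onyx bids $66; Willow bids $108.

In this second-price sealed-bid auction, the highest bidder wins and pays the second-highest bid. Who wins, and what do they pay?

Sorting bids: 108 (Willow) > 66 (Onyx) > 64 (Vantage) > 53 (Cobalt) > 51 (Hale)
Willow is highest; pays the second-highest bid, $66.

Willow pays $66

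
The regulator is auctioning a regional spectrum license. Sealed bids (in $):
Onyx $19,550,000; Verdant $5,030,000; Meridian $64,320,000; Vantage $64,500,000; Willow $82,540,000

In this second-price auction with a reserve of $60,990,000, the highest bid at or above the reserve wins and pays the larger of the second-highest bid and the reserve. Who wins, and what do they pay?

Bids ranked: 82,540,000 (Willow) > 64,500,000 (Vantage) > 64,320,000 (Meridian) > 19,550,000 (Onyx) > 5,030,000 (Verdant)
Highest eligible bid: Willow at $82,540,000.
max(second-highest $64,500,000, reserve $60,990,000) = $64,500,000; the reserve does not bind.

Willow pays $64,500,000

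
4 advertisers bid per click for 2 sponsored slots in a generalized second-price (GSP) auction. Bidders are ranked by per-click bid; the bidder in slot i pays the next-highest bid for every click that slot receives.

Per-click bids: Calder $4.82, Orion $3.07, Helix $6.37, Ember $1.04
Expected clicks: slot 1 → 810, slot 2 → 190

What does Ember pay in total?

Ranked by bid: $6.37 (Helix) > $4.82 (Calder) > $3.07 (Orion) > …
Ember ranks below slot 2 → no slot, pays nothing.

Ember pays $0.00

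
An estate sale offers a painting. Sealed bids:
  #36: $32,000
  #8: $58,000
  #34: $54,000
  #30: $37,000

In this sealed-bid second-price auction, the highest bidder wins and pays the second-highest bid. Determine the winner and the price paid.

#8 pays $54,000

Bids ranked: 58,000 (#8) > 54,000 (#34) > 37,000 (#30) > 32,000 (#36)
#8 wins with the highest bid; price is set by the runner-up at $54,000.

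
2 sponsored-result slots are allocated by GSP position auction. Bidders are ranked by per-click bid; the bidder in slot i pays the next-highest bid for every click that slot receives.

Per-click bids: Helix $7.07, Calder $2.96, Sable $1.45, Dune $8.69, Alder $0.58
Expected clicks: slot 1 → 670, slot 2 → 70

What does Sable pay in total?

Sable pays $0.00

Per-click bids in order: $8.69 (Dune) > $7.07 (Helix) > $2.96 (Calder) > …
Sable ranks below slot 2 → no slot, pays nothing.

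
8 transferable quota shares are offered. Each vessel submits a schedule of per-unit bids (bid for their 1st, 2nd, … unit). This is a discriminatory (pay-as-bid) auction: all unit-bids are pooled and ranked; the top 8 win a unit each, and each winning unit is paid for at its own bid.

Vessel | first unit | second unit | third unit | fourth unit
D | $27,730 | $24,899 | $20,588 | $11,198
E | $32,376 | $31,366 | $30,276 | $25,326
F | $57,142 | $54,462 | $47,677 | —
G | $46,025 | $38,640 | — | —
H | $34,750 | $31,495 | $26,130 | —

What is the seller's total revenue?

Total revenue: $342,567

Merging the schedules and taking the best 8: 57,142 (F-1), 54,462 (F-2), 47,677 (F-3), 46,025 (G-1), 38,640 (G-2), 34,750 (H-1), 32,376 (E-1), 31,495 (H-2)
Next rejected bid: $31,366 (not a price — pay-as-bid).
Each winning unit pays its own bid.
Revenue = 57,142 + 54,462 + 47,677 + 46,025 + 38,640 + 34,750 + 32,376 + 31,495 = $342,567.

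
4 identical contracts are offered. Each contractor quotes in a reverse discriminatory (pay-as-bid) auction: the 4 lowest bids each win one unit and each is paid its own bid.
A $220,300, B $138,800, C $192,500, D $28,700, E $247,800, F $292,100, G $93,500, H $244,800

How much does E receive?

E is paid $0

Ordering the bids: 28,700 (D), 93,500 (G), 138,800 (B), 192,500 (C), 220,300 (A), 244,800 (H), …
The 4 lowest are D, G, B, C.
E does not win → $0.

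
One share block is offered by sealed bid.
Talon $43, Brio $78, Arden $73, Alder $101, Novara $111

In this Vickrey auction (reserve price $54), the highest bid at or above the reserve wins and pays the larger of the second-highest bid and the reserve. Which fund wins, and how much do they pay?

Vickrey auction (reserve price $54): the highest bid at or above the reserve wins and pays the larger of the second-highest bid and the reserve.
Sorting bids: 111 (Novara) > 101 (Alder) > 78 (Brio) > 73 (Arden) > 43 (Talon)
Novara has the top bid at or above the reserve ($111).
Second-highest bid $101 exceeds the reserve $54 → payment $101.

Novara pays $101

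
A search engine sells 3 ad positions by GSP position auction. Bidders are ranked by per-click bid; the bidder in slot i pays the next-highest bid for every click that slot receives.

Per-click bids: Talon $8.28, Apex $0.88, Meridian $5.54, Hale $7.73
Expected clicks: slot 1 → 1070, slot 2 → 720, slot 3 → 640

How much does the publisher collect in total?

Total revenue: $12823.10

Ranked by bid: $8.28 (Talon) > $7.73 (Hale) > $5.54 (Meridian) > $0.88 (Apex)
Slot 1: Talon pays $7.73 × 1070 = $8271.10
Slot 2: Hale pays $5.54 × 720 = $3988.80
Slot 3: Meridian pays $0.88 × 640 = $563.20
Total = $12823.10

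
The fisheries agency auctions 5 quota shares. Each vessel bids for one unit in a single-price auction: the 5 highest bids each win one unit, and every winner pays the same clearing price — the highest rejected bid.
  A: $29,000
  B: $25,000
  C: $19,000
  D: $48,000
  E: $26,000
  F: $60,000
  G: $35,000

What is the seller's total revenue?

Sorting: 60,000 (F), 48,000 (D), 35,000 (G), 29,000 (A), 26,000 (E), 25,000 (B), 19,000 (C)
Winners (5 units): F, D, G, A, E.
Clearing price = highest rejected bid = $25,000.
Total revenue = 5 × $25,000 = $125,000.

Total revenue: $125,000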